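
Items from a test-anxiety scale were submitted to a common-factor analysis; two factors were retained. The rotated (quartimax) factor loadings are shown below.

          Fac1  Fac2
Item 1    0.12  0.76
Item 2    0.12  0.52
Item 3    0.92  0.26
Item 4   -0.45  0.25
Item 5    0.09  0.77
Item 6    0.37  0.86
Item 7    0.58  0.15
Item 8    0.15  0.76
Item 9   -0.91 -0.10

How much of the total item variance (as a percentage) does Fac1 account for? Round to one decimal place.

SS loadings for Fac1 = 0.12² + 0.12² + 0.92² + (-0.45)² + 0.09² + 0.37² + 0.58² + 0.15² + (-0.91)² = 2.4097
With 9 standardized items, total variance = 9. Proportion = 2.4097/9 = 0.2677 → 26.77%.

26.8%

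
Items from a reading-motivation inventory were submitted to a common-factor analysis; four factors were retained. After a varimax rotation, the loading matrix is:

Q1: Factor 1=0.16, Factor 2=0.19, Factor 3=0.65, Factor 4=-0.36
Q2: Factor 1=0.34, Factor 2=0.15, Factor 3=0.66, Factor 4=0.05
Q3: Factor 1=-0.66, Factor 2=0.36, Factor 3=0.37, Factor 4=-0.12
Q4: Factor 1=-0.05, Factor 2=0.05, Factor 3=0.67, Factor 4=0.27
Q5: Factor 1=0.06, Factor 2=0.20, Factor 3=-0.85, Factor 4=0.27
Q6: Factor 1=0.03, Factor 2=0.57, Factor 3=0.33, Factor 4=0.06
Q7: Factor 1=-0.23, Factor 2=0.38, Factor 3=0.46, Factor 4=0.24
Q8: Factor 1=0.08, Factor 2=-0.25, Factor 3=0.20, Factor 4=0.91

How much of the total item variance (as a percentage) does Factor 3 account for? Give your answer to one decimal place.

31.6%

SS loadings for Factor 3 = 0.65² + 0.66² + 0.37² + 0.67² + (-0.85)² + 0.33² + 0.46² + 0.20² = 2.5269
With 8 standardized items, total variance = 8. Proportion = 2.5269/8 = 0.3159 → 31.59%.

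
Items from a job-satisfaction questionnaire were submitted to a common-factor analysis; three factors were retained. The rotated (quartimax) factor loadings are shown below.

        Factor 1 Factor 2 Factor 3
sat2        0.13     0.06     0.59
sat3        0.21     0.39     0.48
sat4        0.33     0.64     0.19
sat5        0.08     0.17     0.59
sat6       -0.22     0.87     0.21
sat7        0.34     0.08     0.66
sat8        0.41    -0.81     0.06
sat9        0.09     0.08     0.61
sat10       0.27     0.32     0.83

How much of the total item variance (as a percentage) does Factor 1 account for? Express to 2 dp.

6.55%

SS loadings for Factor 1 = 0.13² + 0.21² + 0.33² + 0.08² + (-0.22)² + 0.34² + 0.41² + 0.09² + 0.27² = 0.5894
With 9 standardized items, total variance = 9. Proportion = 0.5894/9 = 0.0655 → 6.55%.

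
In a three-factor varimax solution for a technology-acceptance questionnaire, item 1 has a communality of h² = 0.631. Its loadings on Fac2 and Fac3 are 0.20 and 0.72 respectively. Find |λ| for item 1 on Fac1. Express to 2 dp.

0.27

Under orthogonal rotation h² = Σλ², so λ_Fac1² = h² − (0.5584) = 0.631 − 0.5584 = 0.0726.
|λ| = √0.0726 = 0.2694.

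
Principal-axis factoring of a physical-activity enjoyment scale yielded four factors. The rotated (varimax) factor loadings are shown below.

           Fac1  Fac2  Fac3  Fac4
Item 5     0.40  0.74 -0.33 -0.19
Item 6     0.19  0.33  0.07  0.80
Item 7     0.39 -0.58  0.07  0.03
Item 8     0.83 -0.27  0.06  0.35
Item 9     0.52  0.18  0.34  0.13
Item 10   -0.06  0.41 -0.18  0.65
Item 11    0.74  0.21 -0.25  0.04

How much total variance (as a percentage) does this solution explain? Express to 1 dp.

Communalities: 0.8526, 0.7899, 0.4943, 0.8879, 0.4353, 0.6266, 0.6558; Σh² = 4.7424.
Total variance with 7 standardized items is 7, so the solution explains 4.7424/7 = 0.6775 = 67.75%.

67.7%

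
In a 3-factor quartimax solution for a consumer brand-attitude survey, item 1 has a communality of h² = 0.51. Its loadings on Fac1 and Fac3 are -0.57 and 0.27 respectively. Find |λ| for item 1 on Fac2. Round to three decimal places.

Under orthogonal rotation h² = Σλ², so λ_Fac2² = h² − (0.3978) = 0.51 − 0.3978 = 0.1122.
|λ| = √0.1122 = 0.3350.

0.335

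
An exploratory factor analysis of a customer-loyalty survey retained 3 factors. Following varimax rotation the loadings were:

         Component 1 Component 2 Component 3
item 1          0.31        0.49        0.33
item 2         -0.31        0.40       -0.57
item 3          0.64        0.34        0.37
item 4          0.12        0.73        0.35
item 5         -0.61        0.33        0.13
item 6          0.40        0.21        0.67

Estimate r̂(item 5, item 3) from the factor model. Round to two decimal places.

r̂ = Σ λ_i·λ_j across factors = (-0.61)(0.64) + (0.33)(0.34) + (0.13)(0.37)
  = -0.3904 +0.1122 +0.0481 = -0.2301

-0.23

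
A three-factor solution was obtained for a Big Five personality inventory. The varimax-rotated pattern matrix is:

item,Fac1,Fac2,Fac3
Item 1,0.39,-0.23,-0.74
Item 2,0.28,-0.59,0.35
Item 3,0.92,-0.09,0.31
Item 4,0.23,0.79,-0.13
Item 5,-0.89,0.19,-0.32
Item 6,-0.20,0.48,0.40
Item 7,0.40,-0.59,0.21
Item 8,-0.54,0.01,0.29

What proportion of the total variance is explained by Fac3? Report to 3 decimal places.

SS loadings for Fac3 = (-0.74)² + 0.35² + 0.31² + (-0.13)² + (-0.32)² + 0.40² + 0.21² + 0.29² = 1.1737
Proportion of variance = 1.1737 / 8 = 0.1467.

0.147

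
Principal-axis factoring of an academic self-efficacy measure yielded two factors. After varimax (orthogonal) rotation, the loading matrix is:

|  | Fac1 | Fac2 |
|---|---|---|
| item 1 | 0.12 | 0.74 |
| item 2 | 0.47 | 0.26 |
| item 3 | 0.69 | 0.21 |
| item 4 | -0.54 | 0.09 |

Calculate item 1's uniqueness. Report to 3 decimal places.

h² = 0.12² + 0.74² = 0.0144 + 0.5476 = 0.5620
Uniqueness u² = 1 − h² = 1 − 0.5620 = 0.4380

0.438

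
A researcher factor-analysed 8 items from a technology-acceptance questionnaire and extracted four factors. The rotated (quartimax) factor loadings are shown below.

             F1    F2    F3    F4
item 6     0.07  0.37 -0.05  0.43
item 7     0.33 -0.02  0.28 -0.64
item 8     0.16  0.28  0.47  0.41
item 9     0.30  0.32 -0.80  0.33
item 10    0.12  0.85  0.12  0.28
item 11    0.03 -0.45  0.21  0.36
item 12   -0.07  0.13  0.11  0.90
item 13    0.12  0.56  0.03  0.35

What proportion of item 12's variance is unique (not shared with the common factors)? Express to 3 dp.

0.156

h² = (-0.07)² + 0.13² + 0.11² + 0.90² = 0.0049 + 0.0169 + 0.0121 + 0.8100 = 0.8439
Uniqueness u² = 1 − h² = 1 − 0.8439 = 0.1561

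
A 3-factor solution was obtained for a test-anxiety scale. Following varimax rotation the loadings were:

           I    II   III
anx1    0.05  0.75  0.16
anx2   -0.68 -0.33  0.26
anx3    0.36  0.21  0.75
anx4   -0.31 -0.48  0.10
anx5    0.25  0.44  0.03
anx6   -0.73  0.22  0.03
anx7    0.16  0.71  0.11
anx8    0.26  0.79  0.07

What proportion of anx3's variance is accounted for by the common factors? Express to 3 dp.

h² = 0.36² + 0.21² + 0.75² = 0.1296 + 0.0441 + 0.5625 = 0.7362

0.736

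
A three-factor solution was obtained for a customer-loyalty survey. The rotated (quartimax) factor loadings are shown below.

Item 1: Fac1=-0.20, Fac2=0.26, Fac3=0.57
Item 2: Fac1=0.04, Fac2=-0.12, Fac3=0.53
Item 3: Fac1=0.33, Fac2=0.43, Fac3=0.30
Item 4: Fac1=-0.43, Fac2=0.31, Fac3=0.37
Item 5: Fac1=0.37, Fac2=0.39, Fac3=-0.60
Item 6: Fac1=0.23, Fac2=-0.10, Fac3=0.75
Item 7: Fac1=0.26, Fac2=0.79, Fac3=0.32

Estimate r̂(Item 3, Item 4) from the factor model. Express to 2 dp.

r̂ = Σ λ_i·λ_j across factors = (0.33)(-0.43) + (0.43)(0.31) + (0.30)(0.37)
  = -0.1419 +0.1333 +0.1110 = 0.1024

0.10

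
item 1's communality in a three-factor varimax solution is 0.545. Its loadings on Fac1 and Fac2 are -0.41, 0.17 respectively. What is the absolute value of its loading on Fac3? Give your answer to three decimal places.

0.590

Under orthogonal rotation h² = Σλ², so λ_Fac3² = h² − (0.1970) = 0.545 − 0.1970 = 0.3480.
|λ| = √0.3480 = 0.5899.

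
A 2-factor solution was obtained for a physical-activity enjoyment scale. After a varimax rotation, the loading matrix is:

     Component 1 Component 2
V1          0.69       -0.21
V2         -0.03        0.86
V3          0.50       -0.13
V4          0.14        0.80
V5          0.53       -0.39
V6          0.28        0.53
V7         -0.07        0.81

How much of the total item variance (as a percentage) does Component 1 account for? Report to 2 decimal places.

SS loadings for Component 1 = 0.69² + (-0.03)² + 0.50² + 0.14² + 0.53² + 0.28² + (-0.07)² = 1.1108
With 7 standardized items, total variance = 7. Proportion = 1.1108/7 = 0.1587 → 15.87%.

15.87%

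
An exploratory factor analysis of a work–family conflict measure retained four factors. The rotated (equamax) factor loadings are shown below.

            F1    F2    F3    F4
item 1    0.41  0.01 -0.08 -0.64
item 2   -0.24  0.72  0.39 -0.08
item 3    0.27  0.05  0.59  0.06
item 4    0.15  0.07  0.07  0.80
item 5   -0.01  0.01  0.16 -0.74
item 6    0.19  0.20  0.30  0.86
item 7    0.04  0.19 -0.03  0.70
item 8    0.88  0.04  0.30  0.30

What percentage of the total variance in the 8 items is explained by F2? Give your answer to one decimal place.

7.5%

SS loadings for F2 = 0.01² + 0.72² + 0.05² + 0.07² + 0.01² + 0.20² + 0.19² + 0.04² = 0.6037
With 8 standardized items, total variance = 8. Proportion = 0.6037/8 = 0.0755 → 7.55%.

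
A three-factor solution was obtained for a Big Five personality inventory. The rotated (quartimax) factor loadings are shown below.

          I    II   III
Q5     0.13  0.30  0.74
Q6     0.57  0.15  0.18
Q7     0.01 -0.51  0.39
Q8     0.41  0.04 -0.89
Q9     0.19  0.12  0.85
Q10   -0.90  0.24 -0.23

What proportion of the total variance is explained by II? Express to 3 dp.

SS loadings for II = 0.30² + 0.15² + (-0.51)² + 0.04² + 0.12² + 0.24² = 0.4462
Proportion of variance = 0.4462 / 6 = 0.0744.

0.074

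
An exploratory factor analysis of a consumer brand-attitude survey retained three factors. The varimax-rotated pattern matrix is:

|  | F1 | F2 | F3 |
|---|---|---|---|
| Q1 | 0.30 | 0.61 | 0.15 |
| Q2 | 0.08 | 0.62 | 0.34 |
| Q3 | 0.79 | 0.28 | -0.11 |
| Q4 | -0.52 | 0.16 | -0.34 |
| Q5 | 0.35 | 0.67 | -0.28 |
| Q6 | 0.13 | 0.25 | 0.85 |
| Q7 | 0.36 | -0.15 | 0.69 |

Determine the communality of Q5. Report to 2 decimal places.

h² = 0.35² + 0.67² + (-0.28)² = 0.1225 + 0.4489 + 0.0784 = 0.6498

0.65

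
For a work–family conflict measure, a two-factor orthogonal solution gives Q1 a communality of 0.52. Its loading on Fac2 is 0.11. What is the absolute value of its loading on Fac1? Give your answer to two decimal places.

0.71

Under orthogonal rotation h² = Σλ², so λ_Fac1² = h² − (0.0121) = 0.52 − 0.0121 = 0.5079.
|λ| = √0.5079 = 0.7127.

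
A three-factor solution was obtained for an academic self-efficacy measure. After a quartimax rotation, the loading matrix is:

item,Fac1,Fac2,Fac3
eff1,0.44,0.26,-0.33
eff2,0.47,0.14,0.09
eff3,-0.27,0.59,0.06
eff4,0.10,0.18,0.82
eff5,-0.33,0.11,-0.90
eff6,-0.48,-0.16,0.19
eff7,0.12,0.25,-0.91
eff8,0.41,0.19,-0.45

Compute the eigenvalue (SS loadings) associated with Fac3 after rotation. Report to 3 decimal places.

SS loadings for Fac3 = (-0.33)² + 0.09² + 0.06² + 0.82² + (-0.90)² + 0.19² + (-0.91)² + (-0.45)² = 0.1089 + 0.0081 + 0.0036 + 0.6724 + 0.8100 + 0.0361 + 0.8281 + 0.2025 = 2.6697

2.670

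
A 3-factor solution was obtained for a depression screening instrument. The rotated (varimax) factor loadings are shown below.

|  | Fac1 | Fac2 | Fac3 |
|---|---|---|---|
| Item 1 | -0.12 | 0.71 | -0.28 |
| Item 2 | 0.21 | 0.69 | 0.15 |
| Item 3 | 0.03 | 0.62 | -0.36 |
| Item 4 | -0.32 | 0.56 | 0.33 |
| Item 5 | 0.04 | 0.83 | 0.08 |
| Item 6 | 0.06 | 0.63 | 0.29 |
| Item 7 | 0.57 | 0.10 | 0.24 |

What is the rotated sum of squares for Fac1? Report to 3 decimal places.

SS loadings for Fac1 = (-0.12)² + 0.21² + 0.03² + (-0.32)² + 0.04² + 0.06² + 0.57² = 0.0144 + 0.0441 + 0.0009 + 0.1024 + 0.0016 + 0.0036 + 0.3249 = 0.4919

0.492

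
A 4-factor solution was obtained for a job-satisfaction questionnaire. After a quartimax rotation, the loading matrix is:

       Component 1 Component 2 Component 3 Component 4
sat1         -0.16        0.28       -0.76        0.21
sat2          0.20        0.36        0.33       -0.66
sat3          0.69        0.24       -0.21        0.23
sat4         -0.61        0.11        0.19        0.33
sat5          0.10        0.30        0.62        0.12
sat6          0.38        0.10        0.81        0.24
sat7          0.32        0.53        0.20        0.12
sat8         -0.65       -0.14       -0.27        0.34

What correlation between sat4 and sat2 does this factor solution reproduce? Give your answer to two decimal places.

-0.24

r̂ = Σ λ_i·λ_j across factors = (-0.61)(0.20) + (0.11)(0.36) + (0.19)(0.33) + (0.33)(-0.66)
  = -0.1220 +0.0396 +0.0627 -0.2178 = -0.2375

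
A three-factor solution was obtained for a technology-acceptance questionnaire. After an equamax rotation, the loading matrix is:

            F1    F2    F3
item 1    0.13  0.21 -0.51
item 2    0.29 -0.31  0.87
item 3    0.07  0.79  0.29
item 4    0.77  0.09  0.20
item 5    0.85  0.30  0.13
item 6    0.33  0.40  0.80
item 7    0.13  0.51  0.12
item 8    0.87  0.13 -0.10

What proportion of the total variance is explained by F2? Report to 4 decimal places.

SS loadings for F2 = 0.21² + (-0.31)² + 0.79² + 0.09² + 0.30² + 0.40² + 0.51² + 0.13² = 1.2994
Proportion of variance = 1.2994 / 8 = 0.1624.

0.1624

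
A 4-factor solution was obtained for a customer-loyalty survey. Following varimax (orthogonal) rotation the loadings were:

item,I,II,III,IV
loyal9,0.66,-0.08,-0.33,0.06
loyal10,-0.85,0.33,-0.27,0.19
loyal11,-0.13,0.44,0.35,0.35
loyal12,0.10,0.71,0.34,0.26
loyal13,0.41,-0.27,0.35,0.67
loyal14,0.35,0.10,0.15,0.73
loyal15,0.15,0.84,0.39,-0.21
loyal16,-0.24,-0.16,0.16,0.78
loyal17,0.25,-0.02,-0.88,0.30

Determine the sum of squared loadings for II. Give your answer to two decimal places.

1.63

SS loadings for II = (-0.08)² + 0.33² + 0.44² + 0.71² + (-0.27)² + 0.10² + 0.84² + (-0.16)² + (-0.02)² = 0.0064 + 0.1089 + 0.1936 + 0.5041 + 0.0729 + 0.0100 + 0.7056 + 0.0256 + 0.0004 = 1.6275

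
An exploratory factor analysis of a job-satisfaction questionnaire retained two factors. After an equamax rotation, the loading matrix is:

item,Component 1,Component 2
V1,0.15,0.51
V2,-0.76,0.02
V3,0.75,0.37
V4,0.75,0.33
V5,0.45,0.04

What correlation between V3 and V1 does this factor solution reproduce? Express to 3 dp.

0.301

r̂ = Σ λ_i·λ_j across factors = (0.75)(0.15) + (0.37)(0.51)
  = +0.1125 +0.1887 = 0.3012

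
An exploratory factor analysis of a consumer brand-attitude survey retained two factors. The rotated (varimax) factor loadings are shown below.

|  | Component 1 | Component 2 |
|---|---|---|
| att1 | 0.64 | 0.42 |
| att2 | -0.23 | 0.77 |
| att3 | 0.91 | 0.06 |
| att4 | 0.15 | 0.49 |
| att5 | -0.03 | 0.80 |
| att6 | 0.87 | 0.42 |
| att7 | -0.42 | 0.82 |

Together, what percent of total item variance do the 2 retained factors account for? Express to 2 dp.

SS loadings by factor: 2.2473, 2.5018; total = 4.7491.
Total variance with 7 standardized items is 7, so the solution explains 4.7491/7 = 0.6784 = 67.84%.

67.84%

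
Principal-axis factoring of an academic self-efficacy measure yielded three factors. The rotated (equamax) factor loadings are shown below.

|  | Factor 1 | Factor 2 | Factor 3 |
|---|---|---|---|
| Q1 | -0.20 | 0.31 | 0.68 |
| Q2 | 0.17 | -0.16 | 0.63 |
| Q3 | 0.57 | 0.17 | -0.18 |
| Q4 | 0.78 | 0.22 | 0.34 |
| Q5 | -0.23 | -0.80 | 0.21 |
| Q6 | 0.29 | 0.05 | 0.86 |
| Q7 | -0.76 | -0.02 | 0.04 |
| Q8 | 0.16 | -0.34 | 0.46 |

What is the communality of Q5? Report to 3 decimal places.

0.737

h² = (-0.23)² + (-0.80)² + 0.21² = 0.0529 + 0.6400 + 0.0441 = 0.7370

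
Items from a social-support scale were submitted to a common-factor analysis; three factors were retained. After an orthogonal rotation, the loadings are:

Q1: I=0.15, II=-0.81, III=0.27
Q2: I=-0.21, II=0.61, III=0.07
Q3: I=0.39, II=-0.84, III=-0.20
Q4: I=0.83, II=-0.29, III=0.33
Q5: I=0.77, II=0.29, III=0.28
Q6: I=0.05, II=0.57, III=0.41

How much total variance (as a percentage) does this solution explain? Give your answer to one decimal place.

70.1%

SS loadings by factor: 1.5030, 2.2269, 0.4732; total = 4.2031.
Total variance with 6 standardized items is 6, so the solution explains 4.2031/6 = 0.7005 = 70.05%.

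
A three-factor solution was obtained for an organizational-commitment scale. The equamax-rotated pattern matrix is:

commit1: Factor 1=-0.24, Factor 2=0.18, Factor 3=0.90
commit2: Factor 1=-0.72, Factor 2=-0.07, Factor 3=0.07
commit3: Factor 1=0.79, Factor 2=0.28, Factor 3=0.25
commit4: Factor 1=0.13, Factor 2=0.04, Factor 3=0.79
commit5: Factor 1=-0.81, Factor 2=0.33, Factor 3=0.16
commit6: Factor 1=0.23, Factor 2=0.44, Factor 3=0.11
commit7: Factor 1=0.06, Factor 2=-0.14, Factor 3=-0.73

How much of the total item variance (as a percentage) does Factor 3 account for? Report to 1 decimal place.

SS loadings for Factor 3 = 0.90² + 0.07² + 0.25² + 0.79² + 0.16² + 0.11² + (-0.73)² = 2.0721
With 7 standardized items, total variance = 7. Proportion = 2.0721/7 = 0.2960 → 29.60%.

29.6%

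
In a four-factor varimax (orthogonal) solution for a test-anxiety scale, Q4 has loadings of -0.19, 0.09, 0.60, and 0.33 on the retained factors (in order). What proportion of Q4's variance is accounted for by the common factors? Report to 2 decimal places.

0.51

h² = (-0.19)² + 0.09² + 0.60² + 0.33² = 0.0361 + 0.0081 + 0.3600 + 0.1089 = 0.5131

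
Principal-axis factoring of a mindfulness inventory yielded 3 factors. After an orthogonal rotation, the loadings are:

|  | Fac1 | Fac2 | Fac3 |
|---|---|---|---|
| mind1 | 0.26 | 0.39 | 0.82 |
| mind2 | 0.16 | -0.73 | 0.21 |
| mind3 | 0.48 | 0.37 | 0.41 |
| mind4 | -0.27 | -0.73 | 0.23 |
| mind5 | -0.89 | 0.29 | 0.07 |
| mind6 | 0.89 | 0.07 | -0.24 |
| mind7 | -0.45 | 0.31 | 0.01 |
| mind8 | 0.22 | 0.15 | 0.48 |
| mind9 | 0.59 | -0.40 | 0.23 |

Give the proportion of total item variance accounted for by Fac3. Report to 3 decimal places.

SS loadings for Fac3 = 0.82² + 0.21² + 0.41² + 0.23² + 0.07² + (-0.24)² + 0.01² + 0.48² + 0.23² = 1.2834
Proportion of variance = 1.2834 / 9 = 0.1426.

0.143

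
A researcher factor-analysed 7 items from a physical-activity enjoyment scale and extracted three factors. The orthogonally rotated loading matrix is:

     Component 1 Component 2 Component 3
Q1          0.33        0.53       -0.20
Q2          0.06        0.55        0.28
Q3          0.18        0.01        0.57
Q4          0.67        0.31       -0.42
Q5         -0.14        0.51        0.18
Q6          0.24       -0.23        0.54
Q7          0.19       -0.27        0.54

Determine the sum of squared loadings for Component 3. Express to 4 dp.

1.2353

SS loadings for Component 3 = (-0.20)² + 0.28² + 0.57² + (-0.42)² + 0.18² + 0.54² + 0.54² = 0.0400 + 0.0784 + 0.3249 + 0.1764 + 0.0324 + 0.2916 + 0.2916 = 1.2353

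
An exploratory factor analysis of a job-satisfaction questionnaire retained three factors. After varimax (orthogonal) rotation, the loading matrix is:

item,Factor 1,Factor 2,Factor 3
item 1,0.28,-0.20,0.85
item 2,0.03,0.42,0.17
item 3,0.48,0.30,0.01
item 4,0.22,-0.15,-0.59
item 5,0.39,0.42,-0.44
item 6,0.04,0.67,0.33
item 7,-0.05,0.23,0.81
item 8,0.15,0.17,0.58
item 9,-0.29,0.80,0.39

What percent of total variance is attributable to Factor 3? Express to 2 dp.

SS loadings for Factor 3 = 0.85² + 0.17² + 0.01² + (-0.59)² + (-0.44)² + 0.33² + 0.81² + 0.58² + 0.39² = 2.5467
With 9 standardized items, total variance = 9. Proportion = 2.5467/9 = 0.2830 → 28.30%.

28.30%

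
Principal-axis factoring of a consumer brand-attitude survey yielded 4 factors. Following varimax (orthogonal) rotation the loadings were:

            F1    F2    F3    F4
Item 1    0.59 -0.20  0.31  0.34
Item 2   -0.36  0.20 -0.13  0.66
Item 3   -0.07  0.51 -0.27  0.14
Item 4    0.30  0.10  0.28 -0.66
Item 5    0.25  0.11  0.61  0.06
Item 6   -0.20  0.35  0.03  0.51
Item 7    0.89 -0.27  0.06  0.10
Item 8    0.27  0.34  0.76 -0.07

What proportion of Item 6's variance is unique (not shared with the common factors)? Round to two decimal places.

0.58

h² = (-0.20)² + 0.35² + 0.03² + 0.51² = 0.0400 + 0.1225 + 0.0009 + 0.2601 = 0.4235
Uniqueness u² = 1 − h² = 1 − 0.4235 = 0.5765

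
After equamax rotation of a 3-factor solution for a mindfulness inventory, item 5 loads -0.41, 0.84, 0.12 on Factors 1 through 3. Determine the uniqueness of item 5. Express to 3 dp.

0.112

h² = (-0.41)² + 0.84² + 0.12² = 0.1681 + 0.7056 + 0.0144 = 0.8881
Uniqueness u² = 1 − h² = 1 − 0.8881 = 0.1119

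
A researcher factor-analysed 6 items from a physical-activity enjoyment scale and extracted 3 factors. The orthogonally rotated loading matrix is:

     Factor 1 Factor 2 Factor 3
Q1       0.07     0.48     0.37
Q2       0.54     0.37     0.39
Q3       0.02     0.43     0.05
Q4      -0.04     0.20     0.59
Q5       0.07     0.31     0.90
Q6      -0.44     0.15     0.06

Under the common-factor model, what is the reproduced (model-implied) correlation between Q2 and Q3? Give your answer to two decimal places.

r̂ = Σ λ_i·λ_j across factors = (0.54)(0.02) + (0.37)(0.43) + (0.39)(0.05)
  = +0.0108 +0.1591 +0.0195 = 0.1894

0.19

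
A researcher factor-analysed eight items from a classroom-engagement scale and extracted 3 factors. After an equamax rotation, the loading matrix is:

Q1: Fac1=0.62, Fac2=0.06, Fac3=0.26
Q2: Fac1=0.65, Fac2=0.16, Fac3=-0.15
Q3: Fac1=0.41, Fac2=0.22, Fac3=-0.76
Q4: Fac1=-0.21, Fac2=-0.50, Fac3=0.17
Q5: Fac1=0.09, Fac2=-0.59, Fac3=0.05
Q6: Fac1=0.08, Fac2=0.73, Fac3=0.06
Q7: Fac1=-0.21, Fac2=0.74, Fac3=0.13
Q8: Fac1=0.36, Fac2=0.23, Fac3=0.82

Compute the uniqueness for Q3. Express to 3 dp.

0.206

h² = 0.41² + 0.22² + (-0.76)² = 0.1681 + 0.0484 + 0.5776 = 0.7941
Uniqueness u² = 1 − h² = 1 − 0.7941 = 0.2059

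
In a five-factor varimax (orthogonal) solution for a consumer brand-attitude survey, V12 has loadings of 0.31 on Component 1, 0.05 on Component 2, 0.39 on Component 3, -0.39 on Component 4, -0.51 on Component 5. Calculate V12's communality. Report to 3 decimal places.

h² = 0.31² + 0.05² + 0.39² + (-0.39)² + (-0.51)² = 0.0961 + 0.0025 + 0.1521 + 0.1521 + 0.2601 = 0.6629

0.663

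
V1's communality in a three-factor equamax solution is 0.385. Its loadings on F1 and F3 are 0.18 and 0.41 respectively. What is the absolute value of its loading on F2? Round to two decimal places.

Under orthogonal rotation h² = Σλ², so λ_F2² = h² − (0.2005) = 0.385 − 0.2005 = 0.1845.
|λ| = √0.1845 = 0.4295.

0.43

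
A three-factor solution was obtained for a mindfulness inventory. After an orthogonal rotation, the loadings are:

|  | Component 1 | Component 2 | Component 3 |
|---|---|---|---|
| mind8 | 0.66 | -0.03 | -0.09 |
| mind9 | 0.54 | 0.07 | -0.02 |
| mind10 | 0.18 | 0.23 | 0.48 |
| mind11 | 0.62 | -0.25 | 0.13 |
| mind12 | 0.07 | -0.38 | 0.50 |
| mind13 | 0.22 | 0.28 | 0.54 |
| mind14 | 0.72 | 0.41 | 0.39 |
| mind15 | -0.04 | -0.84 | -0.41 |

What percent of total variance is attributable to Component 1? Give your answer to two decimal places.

SS loadings for Component 1 = 0.66² + 0.54² + 0.18² + 0.62² + 0.07² + 0.22² + 0.72² + (-0.04)² = 1.7173
With 8 standardized items, total variance = 8. Proportion = 1.7173/8 = 0.2147 → 21.47%.

21.47%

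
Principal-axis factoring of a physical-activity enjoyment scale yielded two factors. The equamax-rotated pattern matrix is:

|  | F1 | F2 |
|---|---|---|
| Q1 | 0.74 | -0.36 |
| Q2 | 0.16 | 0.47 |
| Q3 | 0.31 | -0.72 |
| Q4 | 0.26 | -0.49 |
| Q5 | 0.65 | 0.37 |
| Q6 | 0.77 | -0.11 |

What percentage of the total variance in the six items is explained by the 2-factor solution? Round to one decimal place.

Communalities: 0.6772, 0.2465, 0.6145, 0.3077, 0.5594, 0.6050; Σh² = 3.0103.
Total variance with 6 standardized items is 6, so the solution explains 3.0103/6 = 0.5017 = 50.17%.

50.2%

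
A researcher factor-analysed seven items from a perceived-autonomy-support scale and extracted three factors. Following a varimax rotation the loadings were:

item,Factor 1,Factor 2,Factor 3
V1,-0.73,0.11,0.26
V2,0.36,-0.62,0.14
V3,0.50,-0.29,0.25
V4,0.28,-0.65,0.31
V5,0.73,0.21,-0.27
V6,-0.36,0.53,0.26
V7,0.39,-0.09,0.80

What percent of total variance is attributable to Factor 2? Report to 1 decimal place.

17.7%

SS loadings for Factor 2 = 0.11² + (-0.62)² + (-0.29)² + (-0.65)² + 0.21² + 0.53² + (-0.09)² = 1.2362
With 7 standardized items, total variance = 7. Proportion = 1.2362/7 = 0.1766 → 17.66%.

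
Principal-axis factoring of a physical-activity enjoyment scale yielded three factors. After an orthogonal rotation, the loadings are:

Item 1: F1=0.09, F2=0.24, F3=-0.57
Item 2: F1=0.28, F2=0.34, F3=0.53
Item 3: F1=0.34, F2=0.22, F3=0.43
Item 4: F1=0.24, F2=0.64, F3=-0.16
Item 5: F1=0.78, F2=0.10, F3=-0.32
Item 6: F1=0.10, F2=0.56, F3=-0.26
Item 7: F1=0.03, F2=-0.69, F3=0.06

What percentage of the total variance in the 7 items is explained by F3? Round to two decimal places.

SS loadings for F3 = (-0.57)² + 0.53² + 0.43² + (-0.16)² + (-0.32)² + (-0.26)² + 0.06² = 0.9899
With 7 standardized items, total variance = 7. Proportion = 0.9899/7 = 0.1414 → 14.14%.

14.14%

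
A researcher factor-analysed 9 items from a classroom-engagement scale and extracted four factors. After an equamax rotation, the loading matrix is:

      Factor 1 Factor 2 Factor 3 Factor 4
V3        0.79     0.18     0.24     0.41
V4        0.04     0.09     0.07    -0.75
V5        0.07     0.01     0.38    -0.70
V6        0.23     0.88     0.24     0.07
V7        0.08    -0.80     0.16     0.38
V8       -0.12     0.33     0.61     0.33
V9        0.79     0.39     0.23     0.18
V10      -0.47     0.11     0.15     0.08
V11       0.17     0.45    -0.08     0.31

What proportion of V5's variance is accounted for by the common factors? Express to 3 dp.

h² = 0.07² + 0.01² + 0.38² + (-0.70)² = 0.0049 + 0.0001 + 0.1444 + 0.4900 = 0.6394

0.639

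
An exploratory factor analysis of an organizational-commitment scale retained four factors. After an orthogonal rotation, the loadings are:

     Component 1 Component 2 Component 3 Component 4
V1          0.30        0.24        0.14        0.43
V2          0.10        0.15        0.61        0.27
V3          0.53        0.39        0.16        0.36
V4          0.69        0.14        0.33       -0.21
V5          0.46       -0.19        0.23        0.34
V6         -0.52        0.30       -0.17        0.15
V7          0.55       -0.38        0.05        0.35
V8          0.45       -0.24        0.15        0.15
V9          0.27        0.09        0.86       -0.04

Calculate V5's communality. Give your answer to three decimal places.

0.416

h² = 0.46² + (-0.19)² + 0.23² + 0.34² = 0.2116 + 0.0361 + 0.0529 + 0.1156 = 0.4162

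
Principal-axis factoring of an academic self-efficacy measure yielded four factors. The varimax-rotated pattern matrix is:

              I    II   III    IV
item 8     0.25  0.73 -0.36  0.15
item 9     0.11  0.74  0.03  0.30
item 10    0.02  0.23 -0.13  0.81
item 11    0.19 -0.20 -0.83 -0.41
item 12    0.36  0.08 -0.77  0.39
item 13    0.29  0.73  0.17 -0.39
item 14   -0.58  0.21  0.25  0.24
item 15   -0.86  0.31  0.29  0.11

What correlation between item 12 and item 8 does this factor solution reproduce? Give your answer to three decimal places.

0.484

r̂ = Σ λ_i·λ_j across factors = (0.36)(0.25) + (0.08)(0.73) + (-0.77)(-0.36) + (0.39)(0.15)
  = +0.0900 +0.0584 +0.2772 +0.0585 = 0.4841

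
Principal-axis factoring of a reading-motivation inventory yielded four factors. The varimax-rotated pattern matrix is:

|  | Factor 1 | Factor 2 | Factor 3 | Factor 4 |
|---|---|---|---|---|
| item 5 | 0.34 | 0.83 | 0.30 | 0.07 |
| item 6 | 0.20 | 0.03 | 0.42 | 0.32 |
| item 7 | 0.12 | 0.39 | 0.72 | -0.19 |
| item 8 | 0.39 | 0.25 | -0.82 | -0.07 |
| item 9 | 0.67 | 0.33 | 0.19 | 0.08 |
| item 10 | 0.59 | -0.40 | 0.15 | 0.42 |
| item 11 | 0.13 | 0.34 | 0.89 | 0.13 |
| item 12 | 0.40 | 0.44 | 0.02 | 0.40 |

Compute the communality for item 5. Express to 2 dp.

0.90

h² = 0.34² + 0.83² + 0.30² + 0.07² = 0.1156 + 0.6889 + 0.0900 + 0.0049 = 0.8994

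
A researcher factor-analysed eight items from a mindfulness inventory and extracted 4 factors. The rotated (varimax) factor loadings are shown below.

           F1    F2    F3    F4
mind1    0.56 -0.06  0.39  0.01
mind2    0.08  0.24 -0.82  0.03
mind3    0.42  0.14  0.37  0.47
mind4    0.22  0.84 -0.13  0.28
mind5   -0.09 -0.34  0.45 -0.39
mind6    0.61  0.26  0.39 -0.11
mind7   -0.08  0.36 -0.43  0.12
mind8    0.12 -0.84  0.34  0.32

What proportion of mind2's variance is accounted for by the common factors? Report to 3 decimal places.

0.737

h² = 0.08² + 0.24² + (-0.82)² + 0.03² = 0.0064 + 0.0576 + 0.6724 + 0.0009 = 0.7373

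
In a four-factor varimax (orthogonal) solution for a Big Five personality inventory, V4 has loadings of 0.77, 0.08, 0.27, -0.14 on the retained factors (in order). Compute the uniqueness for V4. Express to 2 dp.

0.31

h² = 0.77² + 0.08² + 0.27² + (-0.14)² = 0.5929 + 0.0064 + 0.0729 + 0.0196 = 0.6918
Uniqueness u² = 1 − h² = 1 − 0.6918 = 0.3082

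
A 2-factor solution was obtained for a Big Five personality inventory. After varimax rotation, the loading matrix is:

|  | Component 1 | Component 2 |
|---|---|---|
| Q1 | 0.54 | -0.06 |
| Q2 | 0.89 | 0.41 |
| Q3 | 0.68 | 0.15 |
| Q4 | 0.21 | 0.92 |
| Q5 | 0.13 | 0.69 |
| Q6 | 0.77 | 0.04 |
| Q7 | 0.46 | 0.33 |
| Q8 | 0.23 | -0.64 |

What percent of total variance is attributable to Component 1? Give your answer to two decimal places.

30.81%

SS loadings for Component 1 = 0.54² + 0.89² + 0.68² + 0.21² + 0.13² + 0.77² + 0.46² + 0.23² = 2.4645
With 8 standardized items, total variance = 8. Proportion = 2.4645/8 = 0.3081 → 30.81%.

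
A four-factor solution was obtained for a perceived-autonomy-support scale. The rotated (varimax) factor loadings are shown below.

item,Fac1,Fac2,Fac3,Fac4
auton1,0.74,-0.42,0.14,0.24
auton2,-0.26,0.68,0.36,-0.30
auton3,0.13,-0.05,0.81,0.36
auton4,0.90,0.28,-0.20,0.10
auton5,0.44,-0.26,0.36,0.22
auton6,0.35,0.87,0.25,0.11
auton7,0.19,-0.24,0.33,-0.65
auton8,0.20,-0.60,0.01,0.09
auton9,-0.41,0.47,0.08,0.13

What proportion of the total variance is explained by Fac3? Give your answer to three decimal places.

0.128

SS loadings for Fac3 = 0.14² + 0.36² + 0.81² + (-0.20)² + 0.36² + 0.25² + 0.33² + 0.01² + 0.08² = 1.1528
Proportion of variance = 1.1528 / 9 = 0.1281.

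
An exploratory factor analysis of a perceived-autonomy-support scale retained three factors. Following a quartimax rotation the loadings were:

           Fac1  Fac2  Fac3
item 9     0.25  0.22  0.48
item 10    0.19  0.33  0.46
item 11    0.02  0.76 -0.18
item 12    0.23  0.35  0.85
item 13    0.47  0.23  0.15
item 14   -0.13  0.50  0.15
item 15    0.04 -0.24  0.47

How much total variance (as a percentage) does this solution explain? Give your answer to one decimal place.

43.9%

Communalities: 0.3413, 0.3566, 0.6104, 0.8979, 0.2963, 0.2894, 0.2801; Σh² = 3.0720.
Total variance with 7 standardized items is 7, so the solution explains 3.0720/7 = 0.4389 = 43.89%.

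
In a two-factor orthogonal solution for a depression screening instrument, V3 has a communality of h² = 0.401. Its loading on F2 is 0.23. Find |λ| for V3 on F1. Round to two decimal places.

Under orthogonal rotation h² = Σλ², so λ_F1² = h² − (0.0529) = 0.401 − 0.0529 = 0.3481.
|λ| = √0.3481 = 0.5900.

0.59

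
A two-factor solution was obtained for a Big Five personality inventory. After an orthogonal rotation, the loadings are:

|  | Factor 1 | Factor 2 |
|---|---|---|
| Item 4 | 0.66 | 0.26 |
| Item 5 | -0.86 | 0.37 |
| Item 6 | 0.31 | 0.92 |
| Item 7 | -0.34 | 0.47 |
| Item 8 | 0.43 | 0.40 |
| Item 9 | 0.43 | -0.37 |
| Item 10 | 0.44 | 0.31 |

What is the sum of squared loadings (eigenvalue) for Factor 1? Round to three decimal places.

1.950

SS loadings for Factor 1 = 0.66² + (-0.86)² + 0.31² + (-0.34)² + 0.43² + 0.43² + 0.44² = 0.4356 + 0.7396 + 0.0961 + 0.1156 + 0.1849 + 0.1849 + 0.1936 = 1.9503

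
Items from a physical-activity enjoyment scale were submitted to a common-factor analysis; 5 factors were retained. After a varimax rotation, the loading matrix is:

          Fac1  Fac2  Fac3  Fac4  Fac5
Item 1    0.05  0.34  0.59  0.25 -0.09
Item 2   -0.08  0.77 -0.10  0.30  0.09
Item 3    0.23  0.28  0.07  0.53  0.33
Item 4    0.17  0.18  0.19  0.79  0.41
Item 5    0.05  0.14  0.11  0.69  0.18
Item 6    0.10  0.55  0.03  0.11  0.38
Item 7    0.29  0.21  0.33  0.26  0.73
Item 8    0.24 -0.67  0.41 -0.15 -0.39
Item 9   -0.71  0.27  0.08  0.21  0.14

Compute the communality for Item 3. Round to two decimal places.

0.53

h² = 0.23² + 0.28² + 0.07² + 0.53² + 0.33² = 0.0529 + 0.0784 + 0.0049 + 0.2809 + 0.1089 = 0.5260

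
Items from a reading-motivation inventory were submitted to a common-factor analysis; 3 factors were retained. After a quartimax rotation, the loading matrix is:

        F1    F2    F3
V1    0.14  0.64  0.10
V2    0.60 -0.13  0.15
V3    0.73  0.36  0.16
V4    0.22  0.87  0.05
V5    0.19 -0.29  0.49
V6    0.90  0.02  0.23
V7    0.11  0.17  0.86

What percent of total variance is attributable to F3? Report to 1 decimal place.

15.6%

SS loadings for F3 = 0.10² + 0.15² + 0.16² + 0.05² + 0.49² + 0.23² + 0.86² = 1.0932
With 7 standardized items, total variance = 7. Proportion = 1.0932/7 = 0.1562 → 15.62%.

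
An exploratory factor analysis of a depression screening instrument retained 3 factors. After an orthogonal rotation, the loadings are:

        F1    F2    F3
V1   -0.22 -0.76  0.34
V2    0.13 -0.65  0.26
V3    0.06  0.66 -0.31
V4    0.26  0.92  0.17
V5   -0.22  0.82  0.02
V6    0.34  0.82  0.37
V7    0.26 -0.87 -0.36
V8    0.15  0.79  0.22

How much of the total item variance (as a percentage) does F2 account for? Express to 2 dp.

62.60%

SS loadings for F2 = (-0.76)² + (-0.65)² + 0.66² + 0.92² + 0.82² + 0.82² + (-0.87)² + 0.79² = 5.0079
With 8 standardized items, total variance = 8. Proportion = 5.0079/8 = 0.6260 → 62.60%.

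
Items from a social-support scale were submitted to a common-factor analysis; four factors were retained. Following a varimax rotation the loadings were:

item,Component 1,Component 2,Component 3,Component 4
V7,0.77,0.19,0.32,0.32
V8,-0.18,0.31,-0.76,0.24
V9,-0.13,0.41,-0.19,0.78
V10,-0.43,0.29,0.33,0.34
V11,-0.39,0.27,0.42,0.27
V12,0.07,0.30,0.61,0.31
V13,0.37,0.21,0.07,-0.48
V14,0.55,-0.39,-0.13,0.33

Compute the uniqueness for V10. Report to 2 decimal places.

h² = (-0.43)² + 0.29² + 0.33² + 0.34² = 0.1849 + 0.0841 + 0.1089 + 0.1156 = 0.4935
Uniqueness u² = 1 − h² = 1 − 0.4935 = 0.5065

0.51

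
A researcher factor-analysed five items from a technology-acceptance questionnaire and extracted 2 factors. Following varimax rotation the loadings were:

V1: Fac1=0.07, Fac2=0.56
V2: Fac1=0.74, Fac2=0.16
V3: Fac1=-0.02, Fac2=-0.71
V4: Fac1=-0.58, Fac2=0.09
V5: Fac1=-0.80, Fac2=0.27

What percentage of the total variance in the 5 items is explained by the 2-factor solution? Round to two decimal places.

49.07%

Communalities: 0.3185, 0.5732, 0.5045, 0.3445, 0.7129; Σh² = 2.4536.
Total variance with 5 standardized items is 5, so the solution explains 2.4536/5 = 0.4907 = 49.07%.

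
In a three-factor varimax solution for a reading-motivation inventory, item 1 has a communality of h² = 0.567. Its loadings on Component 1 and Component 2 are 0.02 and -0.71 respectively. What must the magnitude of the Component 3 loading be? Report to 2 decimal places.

0.25

Under orthogonal rotation h² = Σλ², so λ_Component 3² = h² − (0.5045) = 0.567 − 0.5045 = 0.0625.
|λ| = √0.0625 = 0.2500.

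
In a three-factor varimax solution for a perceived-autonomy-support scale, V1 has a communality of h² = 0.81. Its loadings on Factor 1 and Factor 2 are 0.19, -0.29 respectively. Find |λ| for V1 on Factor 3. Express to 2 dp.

Under orthogonal rotation h² = Σλ², so λ_Factor 3² = h² − (0.1202) = 0.81 − 0.1202 = 0.6898.
|λ| = √0.6898 = 0.8305.

0.83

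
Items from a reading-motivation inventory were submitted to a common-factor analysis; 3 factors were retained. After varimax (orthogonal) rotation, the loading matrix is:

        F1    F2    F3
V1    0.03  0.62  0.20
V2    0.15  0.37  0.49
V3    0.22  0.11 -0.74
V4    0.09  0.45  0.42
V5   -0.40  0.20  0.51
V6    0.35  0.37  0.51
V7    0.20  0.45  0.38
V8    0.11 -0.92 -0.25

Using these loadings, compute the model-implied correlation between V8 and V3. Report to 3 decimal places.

r̂ = Σ λ_i·λ_j across factors = (0.11)(0.22) + (-0.92)(0.11) + (-0.25)(-0.74)
  = +0.0242 -0.1012 +0.1850 = 0.1080

0.108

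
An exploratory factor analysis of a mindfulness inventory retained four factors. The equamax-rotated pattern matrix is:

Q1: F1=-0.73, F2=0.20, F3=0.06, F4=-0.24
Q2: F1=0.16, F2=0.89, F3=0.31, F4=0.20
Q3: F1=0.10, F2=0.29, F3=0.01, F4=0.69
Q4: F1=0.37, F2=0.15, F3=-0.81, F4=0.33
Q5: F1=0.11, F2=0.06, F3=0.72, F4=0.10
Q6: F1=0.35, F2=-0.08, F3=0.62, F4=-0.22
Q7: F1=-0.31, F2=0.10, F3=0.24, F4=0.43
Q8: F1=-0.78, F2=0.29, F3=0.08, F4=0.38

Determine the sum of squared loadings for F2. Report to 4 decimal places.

1.0428

SS loadings for F2 = 0.20² + 0.89² + 0.29² + 0.15² + 0.06² + (-0.08)² + 0.10² + 0.29² = 0.0400 + 0.7921 + 0.0841 + 0.0225 + 0.0036 + 0.0064 + 0.0100 + 0.0841 = 1.0428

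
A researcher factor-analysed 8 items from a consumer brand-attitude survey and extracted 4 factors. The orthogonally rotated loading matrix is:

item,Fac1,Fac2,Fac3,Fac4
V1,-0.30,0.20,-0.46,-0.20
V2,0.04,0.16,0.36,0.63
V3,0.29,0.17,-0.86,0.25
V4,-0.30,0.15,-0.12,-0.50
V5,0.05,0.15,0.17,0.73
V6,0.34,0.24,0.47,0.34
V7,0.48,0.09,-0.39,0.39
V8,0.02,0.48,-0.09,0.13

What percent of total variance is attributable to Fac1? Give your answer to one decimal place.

SS loadings for Fac1 = (-0.30)² + 0.04² + 0.29² + (-0.30)² + 0.05² + 0.34² + 0.48² + 0.02² = 0.6146
With 8 standardized items, total variance = 8. Proportion = 0.6146/8 = 0.0768 → 7.68%.

7.7%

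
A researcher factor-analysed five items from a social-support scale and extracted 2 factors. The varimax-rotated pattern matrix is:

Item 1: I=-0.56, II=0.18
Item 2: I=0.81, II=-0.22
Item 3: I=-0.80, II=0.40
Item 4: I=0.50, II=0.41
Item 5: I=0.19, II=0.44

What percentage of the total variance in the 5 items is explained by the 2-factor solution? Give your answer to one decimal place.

50.0%

Communalities: 0.3460, 0.7045, 0.8000, 0.4181, 0.2297; Σh² = 2.4983.
Total variance with 5 standardized items is 5, so the solution explains 2.4983/5 = 0.4997 = 49.97%.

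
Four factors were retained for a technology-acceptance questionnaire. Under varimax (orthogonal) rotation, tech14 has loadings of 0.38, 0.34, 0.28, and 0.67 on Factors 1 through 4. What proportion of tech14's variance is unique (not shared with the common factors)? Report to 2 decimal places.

0.21

h² = 0.38² + 0.34² + 0.28² + 0.67² = 0.1444 + 0.1156 + 0.0784 + 0.4489 = 0.7873
Uniqueness u² = 1 − h² = 1 − 0.7873 = 0.2127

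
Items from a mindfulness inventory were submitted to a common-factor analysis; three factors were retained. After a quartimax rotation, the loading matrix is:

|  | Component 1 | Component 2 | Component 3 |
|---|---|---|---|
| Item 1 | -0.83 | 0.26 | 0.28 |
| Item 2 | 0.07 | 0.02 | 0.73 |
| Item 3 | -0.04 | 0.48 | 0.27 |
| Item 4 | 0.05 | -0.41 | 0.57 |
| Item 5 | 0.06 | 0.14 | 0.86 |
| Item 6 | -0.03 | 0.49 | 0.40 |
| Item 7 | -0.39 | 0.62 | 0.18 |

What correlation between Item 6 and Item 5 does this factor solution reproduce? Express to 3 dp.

0.411

r̂ = Σ λ_i·λ_j across factors = (-0.03)(0.06) + (0.49)(0.14) + (0.40)(0.86)
  = -0.0018 +0.0686 +0.3440 = 0.4108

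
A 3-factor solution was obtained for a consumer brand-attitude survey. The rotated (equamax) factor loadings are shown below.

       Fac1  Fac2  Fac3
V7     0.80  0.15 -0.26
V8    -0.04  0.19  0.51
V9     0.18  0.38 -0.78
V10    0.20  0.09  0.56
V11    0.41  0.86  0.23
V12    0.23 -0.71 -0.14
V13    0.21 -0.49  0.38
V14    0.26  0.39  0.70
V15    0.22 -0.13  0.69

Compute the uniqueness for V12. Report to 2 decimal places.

h² = 0.23² + (-0.71)² + (-0.14)² = 0.0529 + 0.5041 + 0.0196 = 0.5766
Uniqueness u² = 1 − h² = 1 − 0.5766 = 0.4234

0.42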